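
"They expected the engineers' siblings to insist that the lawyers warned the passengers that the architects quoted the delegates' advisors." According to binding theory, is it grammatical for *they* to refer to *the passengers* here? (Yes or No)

*the passengers* is an R-expression; Principle C requires it to be free (not bound by any c-commanding expression).
— they: subject of the matrix clause; the pronoun c-commands the R-expression — coreference blocked (Principle C).

No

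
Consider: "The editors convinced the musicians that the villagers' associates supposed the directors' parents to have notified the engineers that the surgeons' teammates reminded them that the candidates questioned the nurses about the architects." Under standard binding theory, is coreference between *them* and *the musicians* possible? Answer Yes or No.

*the musicians* is an R-expression; Principle C requires it to be free (not bound by any c-commanding expression).
— them: object of the clause headed by 'reminded'; the pronoun does not c-command the R-expression — coreference allowed.

Yes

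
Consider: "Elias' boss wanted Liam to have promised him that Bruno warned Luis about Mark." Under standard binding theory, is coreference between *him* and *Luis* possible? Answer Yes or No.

*Luis* is an R-expression; Principle C requires it to be free (not bound by any c-commanding expression).
— him: object of the clause headed by 'promised'; the pronoun c-commands the R-expression — coreference blocked (Principle C).

No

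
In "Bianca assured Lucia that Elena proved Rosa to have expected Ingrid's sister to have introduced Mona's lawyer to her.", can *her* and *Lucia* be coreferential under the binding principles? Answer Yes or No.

Yes

*Lucia* is an R-expression; Principle C requires it to be free (not bound by any c-commanding expression).
— her: second object of the clause headed by 'introduced'; the pronoun does not c-command the R-expression — coreference allowed.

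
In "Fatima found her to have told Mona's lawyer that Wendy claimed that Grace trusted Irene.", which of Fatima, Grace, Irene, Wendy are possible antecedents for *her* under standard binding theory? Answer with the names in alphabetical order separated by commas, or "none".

none

*her* is a pronoun; Principle B requires it to be free in its binding domain — the matrix clause.
— Fatima: subject of the matrix clause; c-commands the pronoun within its binding domain — blocked (Principle B).
— Grace: subject of the clause headed by 'trusted'; is c-commanded by the pronoun; coreference would bind this R-expression — blocked (Principle C).
— Irene: object of the clause headed by 'trusted'; is c-commanded by the pronoun; coreference would bind this R-expression — blocked (Principle C).
— Wendy: subject of the clause headed by 'claimed'; is c-commanded by the pronoun; coreference would bind this R-expression — blocked (Principle C).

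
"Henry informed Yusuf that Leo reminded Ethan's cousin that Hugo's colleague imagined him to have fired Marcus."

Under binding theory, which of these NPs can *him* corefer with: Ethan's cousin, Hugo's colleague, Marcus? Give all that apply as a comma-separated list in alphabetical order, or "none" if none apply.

*him* is a pronoun; Principle B requires it to be free in its binding domain — the clause headed by 'imagined'.
— Ethan's cousin: object of the clause headed by 'reminded'; c-commands the pronoun but lies outside its binding domain — allowed.
— Hugo's colleague: subject of the clause headed by 'imagined'; c-commands the pronoun within its binding domain — blocked (Principle B).
— Marcus: object of the clause headed by 'fired'; is c-commanded by the pronoun; coreference would bind this R-expression — blocked (Principle C).

Ethan's cousin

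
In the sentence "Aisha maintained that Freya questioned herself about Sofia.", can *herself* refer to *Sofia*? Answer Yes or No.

*herself* is a reflexive; Principle A requires it to be bound within its binding domain — the clause headed by 'questioned'.
— Sofia: second object of the clause headed by 'questioned'; does not c-command the reflexive — cannot bind it (Principle A).

No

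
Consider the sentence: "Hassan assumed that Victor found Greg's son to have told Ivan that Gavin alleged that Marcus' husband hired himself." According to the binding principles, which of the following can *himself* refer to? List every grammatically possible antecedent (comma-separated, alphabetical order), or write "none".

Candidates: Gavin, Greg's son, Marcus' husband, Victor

Marcus' husband

*himself* is a reflexive; Principle A requires it to be bound within its binding domain — the clause headed by 'hired'.
— Gavin: subject of the clause headed by 'alleged'; c-commands the reflexive but lies outside its binding domain — cannot bind it (Principle A).
— Greg's son: subject of the clause headed by 'told'; c-commands the reflexive but lies outside its binding domain — cannot bind it (Principle A).
— Marcus' husband: subject of the clause headed by 'hired'; c-commands the reflexive within its binding domain — allowed (Principle A).
— Victor: subject of the clause headed by 'found'; c-commands the reflexive but lies outside its binding domain — cannot bind it (Principle A).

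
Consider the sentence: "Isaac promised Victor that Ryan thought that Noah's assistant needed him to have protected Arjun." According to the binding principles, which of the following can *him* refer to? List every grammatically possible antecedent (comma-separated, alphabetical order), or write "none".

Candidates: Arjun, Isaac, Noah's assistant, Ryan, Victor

*him* is a pronoun; Principle B requires it to be free in its binding domain — the clause headed by 'needed'.
— Arjun: object of the clause headed by 'protected'; is c-commanded by the pronoun; coreference would bind this R-expression — blocked (Principle C).
— Isaac: subject of the matrix clause; c-commands the pronoun but lies outside its binding domain — allowed.
— Noah's assistant: subject of the clause headed by 'needed'; c-commands the pronoun within its binding domain — blocked (Principle B).
— Ryan: subject of the clause headed by 'thought'; c-commands the pronoun but lies outside its binding domain — allowed.
— Victor: object of the matrix clause; c-commands the pronoun but lies outside its binding domain — allowed.

Isaac, Ryan, Victor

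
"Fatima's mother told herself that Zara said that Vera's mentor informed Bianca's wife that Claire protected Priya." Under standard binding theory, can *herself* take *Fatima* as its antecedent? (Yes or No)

No

*herself* is a reflexive; Principle A requires it to be bound within its binding domain — the matrix clause.
— Fatima: possessor inside the subject DP of the matrix clause; does not c-command the reflexive — cannot bind it (Principle A).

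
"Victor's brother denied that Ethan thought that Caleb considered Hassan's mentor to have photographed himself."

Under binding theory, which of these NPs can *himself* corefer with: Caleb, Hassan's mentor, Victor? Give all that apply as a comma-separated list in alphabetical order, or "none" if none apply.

Hassan's mentor

*himself* is a reflexive; Principle A requires it to be bound within its binding domain — the clause headed by 'photographed'.
— Caleb: subject of the clause headed by 'considered'; c-commands the reflexive but lies outside its binding domain — cannot bind it (Principle A).
— Hassan's mentor: subject of the clause headed by 'photographed'; c-commands the reflexive within its binding domain — allowed (Principle A).
— Victor: possessor inside the subject DP of the matrix clause; does not c-command the reflexive — cannot bind it (Principle A).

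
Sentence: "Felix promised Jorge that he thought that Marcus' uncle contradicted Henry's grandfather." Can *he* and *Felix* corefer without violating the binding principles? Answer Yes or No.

Yes

*Felix* is an R-expression; Principle C requires it to be free (not bound by any c-commanding expression).
— he: subject of the clause headed by 'thought'; the pronoun does not c-command the R-expression — coreference allowed.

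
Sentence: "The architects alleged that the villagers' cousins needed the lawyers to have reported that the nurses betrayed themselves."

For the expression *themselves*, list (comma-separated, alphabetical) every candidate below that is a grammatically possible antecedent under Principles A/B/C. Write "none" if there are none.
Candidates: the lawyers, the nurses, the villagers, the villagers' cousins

*themselves* is a reflexive; Principle A requires it to be bound within its binding domain — the clause headed by 'betrayed'.
— the lawyers: subject of the clause headed by 'reported'; c-commands the reflexive but lies outside its binding domain — cannot bind it (Principle A).
— the nurses: subject of the clause headed by 'betrayed'; c-commands the reflexive within its binding domain — allowed (Principle A).
— the villagers: possessor inside the subject DP of the clause headed by 'needed'; does not c-command the reflexive — cannot bind it (Principle A).
— the villagers' cousins: subject of the clause headed by 'needed'; c-commands the reflexive but lies outside its binding domain — cannot bind it (Principle A).

the nurses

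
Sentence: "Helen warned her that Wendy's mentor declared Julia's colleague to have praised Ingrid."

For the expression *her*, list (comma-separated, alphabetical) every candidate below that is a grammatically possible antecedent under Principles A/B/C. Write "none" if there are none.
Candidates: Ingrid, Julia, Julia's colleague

*her* is a pronoun; Principle B requires it to be free in its binding domain — the matrix clause.
— Ingrid: object of the clause headed by 'praised'; is c-commanded by the pronoun; coreference would bind this R-expression — blocked (Principle C).
— Julia: possessor inside the subject DP of the clause headed by 'praised'; is c-commanded by the pronoun; coreference would bind this R-expression — blocked (Principle C).
— Julia's colleague: subject of the clause headed by 'praised'; is c-commanded by the pronoun; coreference would bind this R-expression — blocked (Principle C).

none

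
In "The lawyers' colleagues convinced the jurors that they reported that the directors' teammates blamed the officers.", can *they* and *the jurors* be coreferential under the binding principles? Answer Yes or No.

Yes

*the jurors* is an R-expression; Principle C requires it to be free (not bound by any c-commanding expression).
— they: subject of the clause headed by 'reported'; the pronoun does not c-command the R-expression — coreference allowed.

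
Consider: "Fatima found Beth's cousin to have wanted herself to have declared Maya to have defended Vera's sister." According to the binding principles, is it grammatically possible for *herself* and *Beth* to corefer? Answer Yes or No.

No

*herself* is a reflexive; Principle A requires it to be bound within its binding domain — the clause headed by 'wanted'.
— Beth: possessor inside the subject DP of the clause headed by 'wanted'; does not c-command the reflexive — cannot bind it (Principle A).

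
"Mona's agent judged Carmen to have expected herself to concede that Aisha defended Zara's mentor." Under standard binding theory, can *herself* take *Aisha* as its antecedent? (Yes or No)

*herself* is a reflexive; Principle A requires it to be bound within its binding domain — the clause headed by 'expected'.
— Aisha: subject of the clause headed by 'defended'; does not c-command the reflexive — cannot bind it (Principle A).

No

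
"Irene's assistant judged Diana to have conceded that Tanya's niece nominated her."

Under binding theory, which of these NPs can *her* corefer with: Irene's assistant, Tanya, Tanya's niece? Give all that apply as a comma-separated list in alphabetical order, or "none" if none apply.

*her* is a pronoun; Principle B requires it to be free in its binding domain — the clause headed by 'nominated'.
— Irene's assistant: subject of the matrix clause; c-commands the pronoun but lies outside its binding domain — allowed.
— Tanya: possessor inside the subject DP of the clause headed by 'nominated'; does not c-command the pronoun — Principle B does not apply; allowed.
— Tanya's niece: subject of the clause headed by 'nominated'; c-commands the pronoun within its binding domain — blocked (Principle B).

Irene's assistant, Tanya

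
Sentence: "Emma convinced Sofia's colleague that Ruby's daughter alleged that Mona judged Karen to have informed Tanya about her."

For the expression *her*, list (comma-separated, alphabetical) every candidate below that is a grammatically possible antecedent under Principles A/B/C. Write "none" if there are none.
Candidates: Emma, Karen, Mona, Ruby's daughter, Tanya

Emma, Mona, Ruby's daughter

*her* is a pronoun; Principle B requires it to be free in its binding domain — the clause headed by 'informed'.
— Emma: subject of the matrix clause; c-commands the pronoun but lies outside its binding domain — allowed.
— Karen: subject of the clause headed by 'informed'; c-commands the pronoun within its binding domain — blocked (Principle B).
— Mona: subject of the clause headed by 'judged'; c-commands the pronoun but lies outside its binding domain — allowed.
— Ruby's daughter: subject of the clause headed by 'alleged'; c-commands the pronoun but lies outside its binding domain — allowed.
— Tanya: object of the clause headed by 'informed'; c-commands the pronoun within its binding domain — blocked (Principle B).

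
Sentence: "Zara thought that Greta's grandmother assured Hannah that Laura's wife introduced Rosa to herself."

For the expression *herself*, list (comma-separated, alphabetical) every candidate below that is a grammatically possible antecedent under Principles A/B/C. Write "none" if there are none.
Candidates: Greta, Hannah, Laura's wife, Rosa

*herself* is a reflexive; Principle A requires it to be bound within its binding domain — the clause headed by 'introduced'.
— Greta: possessor inside the subject DP of the clause headed by 'assured'; does not c-command the reflexive — cannot bind it (Principle A).
— Hannah: object of the clause headed by 'assured'; c-commands the reflexive but lies outside its binding domain — cannot bind it (Principle A).
— Laura's wife: subject of the clause headed by 'introduced'; c-commands the reflexive within its binding domain — allowed (Principle A).
— Rosa: object of the clause headed by 'introduced'; c-commands the reflexive within its binding domain — allowed (Principle A).

Laura's wife, Rosa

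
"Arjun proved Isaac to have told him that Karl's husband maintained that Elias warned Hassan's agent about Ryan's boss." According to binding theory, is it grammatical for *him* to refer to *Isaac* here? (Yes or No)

No

*Isaac* is an R-expression; Principle C requires it to be free (not bound by any c-commanding expression).
— him: object of the clause headed by 'told'; the R-expression locally c-commands the pronoun — coreference blocked (Principle B on the pronoun).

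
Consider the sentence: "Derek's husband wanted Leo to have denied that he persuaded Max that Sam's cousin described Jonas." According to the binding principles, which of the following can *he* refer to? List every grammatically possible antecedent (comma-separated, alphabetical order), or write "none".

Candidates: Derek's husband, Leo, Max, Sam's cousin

Derek's husband, Leo

*he* is a pronoun; Principle B requires it to be free in its binding domain — the clause headed by 'persuaded'.
— Derek's husband: subject of the matrix clause; c-commands the pronoun but lies outside its binding domain — allowed.
— Leo: subject of the clause headed by 'denied'; c-commands the pronoun but lies outside its binding domain — allowed.
— Max: object of the clause headed by 'persuaded'; is c-commanded by the pronoun; coreference would bind this R-expression — blocked (Principle C).
— Sam's cousin: subject of the clause headed by 'described'; is c-commanded by the pronoun; coreference would bind this R-expression — blocked (Principle C).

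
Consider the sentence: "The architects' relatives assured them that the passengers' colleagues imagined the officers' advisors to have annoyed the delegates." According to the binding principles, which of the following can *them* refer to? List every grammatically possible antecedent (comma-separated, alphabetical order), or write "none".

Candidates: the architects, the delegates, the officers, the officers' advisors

the architects

*them* is a pronoun; Principle B requires it to be free in its binding domain — the matrix clause.
— the architects: possessor inside the subject DP of the matrix clause; does not c-command the pronoun — Principle B does not apply; allowed.
— the delegates: object of the clause headed by 'annoyed'; is c-commanded by the pronoun; coreference would bind this R-expression — blocked (Principle C).
— the officers: possessor inside the subject DP of the clause headed by 'annoyed'; is c-commanded by the pronoun; coreference would bind this R-expression — blocked (Principle C).
— the officers' advisors: subject of the clause headed by 'annoyed'; is c-commanded by the pronoun; coreference would bind this R-expression — blocked (Principle C).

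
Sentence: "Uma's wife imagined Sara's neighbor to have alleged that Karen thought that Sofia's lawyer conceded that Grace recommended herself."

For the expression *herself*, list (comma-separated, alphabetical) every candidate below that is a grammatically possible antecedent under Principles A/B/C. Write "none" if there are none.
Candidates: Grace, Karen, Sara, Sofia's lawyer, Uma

*herself* is a reflexive; Principle A requires it to be bound within its binding domain — the clause headed by 'recommended'.
— Grace: subject of the clause headed by 'recommended'; c-commands the reflexive within its binding domain — allowed (Principle A).
— Karen: subject of the clause headed by 'thought'; c-commands the reflexive but lies outside its binding domain — cannot bind it (Principle A).
— Sara: possessor inside the subject DP of the clause headed by 'alleged'; does not c-command the reflexive — cannot bind it (Principle A).
— Sofia's lawyer: subject of the clause headed by 'conceded'; c-commands the reflexive but lies outside its binding domain — cannot bind it (Principle A).
— Uma: possessor inside the subject DP of the matrix clause; does not c-command the reflexive — cannot bind it (Principle A).

Grace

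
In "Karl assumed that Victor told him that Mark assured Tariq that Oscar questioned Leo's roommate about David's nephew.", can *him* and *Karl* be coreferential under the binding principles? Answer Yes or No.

Yes

*Karl* is an R-expression; Principle C requires it to be free (not bound by any c-commanding expression).
— him: object of the clause headed by 'told'; the pronoun does not c-command the R-expression — coreference allowed.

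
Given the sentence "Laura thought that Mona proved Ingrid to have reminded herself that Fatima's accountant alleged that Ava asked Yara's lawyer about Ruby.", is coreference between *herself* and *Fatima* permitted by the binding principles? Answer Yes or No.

No

*herself* is a reflexive; Principle A requires it to be bound within its binding domain — the clause headed by 'reminded'.
— Fatima: possessor inside the subject DP of the clause headed by 'alleged'; does not c-command the reflexive — cannot bind it (Principle A).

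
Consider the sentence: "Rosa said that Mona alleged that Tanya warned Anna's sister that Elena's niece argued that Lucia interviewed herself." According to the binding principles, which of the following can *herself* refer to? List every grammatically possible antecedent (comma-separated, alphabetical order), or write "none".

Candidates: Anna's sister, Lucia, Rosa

*herself* is a reflexive; Principle A requires it to be bound within its binding domain — the clause headed by 'interviewed'.
— Anna's sister: object of the clause headed by 'warned'; c-commands the reflexive but lies outside its binding domain — cannot bind it (Principle A).
— Lucia: subject of the clause headed by 'interviewed'; c-commands the reflexive within its binding domain — allowed (Principle A).
— Rosa: subject of the matrix clause; c-commands the reflexive but lies outside its binding domain — cannot bind it (Principle A).

Lucia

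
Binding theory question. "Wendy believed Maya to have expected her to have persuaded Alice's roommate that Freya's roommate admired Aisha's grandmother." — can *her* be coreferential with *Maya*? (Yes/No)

No

*her* is a pronoun; Principle B requires it to be free in its binding domain — the clause headed by 'expected'.
— Maya: subject of the clause headed by 'expected'; c-commands the pronoun within its binding domain — blocked (Principle B).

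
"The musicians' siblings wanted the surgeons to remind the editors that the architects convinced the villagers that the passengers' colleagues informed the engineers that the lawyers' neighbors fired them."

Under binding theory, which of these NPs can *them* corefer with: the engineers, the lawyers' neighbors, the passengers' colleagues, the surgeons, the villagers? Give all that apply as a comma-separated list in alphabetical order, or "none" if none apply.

*them* is a pronoun; Principle B requires it to be free in its binding domain — the clause headed by 'fired'.
— the engineers: object of the clause headed by 'informed'; c-commands the pronoun but lies outside its binding domain — allowed.
— the lawyers' neighbors: subject of the clause headed by 'fired'; c-commands the pronoun within its binding domain — blocked (Principle B).
— the passengers' colleagues: subject of the clause headed by 'informed'; c-commands the pronoun but lies outside its binding domain — allowed.
— the surgeons: subject of the clause headed by 'remind'; c-commands the pronoun but lies outside its binding domain — allowed.
— the villagers: object of the clause headed by 'convinced'; c-commands the pronoun but lies outside its binding domain — allowed.

the engineers, the passengers' colleagues, the surgeons, the villagers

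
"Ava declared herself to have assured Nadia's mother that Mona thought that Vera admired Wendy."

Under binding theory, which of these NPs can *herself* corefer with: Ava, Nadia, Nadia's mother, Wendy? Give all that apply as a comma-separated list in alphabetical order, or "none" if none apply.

*herself* is a reflexive; Principle A requires it to be bound within its binding domain — the matrix clause.
— Ava: subject of the matrix clause; c-commands the reflexive within its binding domain — allowed (Principle A).
— Nadia: possessor inside the object DP of the clause headed by 'assured'; does not c-command the reflexive — cannot bind it (Principle A).
— Nadia's mother: object of the clause headed by 'assured'; does not c-command the reflexive — cannot bind it (Principle A).
— Wendy: object of the clause headed by 'admired'; does not c-command the reflexive — cannot bind it (Principle A).

Ava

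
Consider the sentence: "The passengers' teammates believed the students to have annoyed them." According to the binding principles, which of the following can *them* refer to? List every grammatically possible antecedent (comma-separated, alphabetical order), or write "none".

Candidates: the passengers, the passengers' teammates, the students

*them* is a pronoun; Principle B requires it to be free in its binding domain — the clause headed by 'annoyed'.
— the passengers: possessor inside the subject DP of the matrix clause; does not c-command the pronoun — Principle B does not apply; allowed.
— the passengers' teammates: subject of the matrix clause; c-commands the pronoun but lies outside its binding domain — allowed.
— the students: subject of the clause headed by 'annoyed'; c-commands the pronoun within its binding domain — blocked (Principle B).

the passengers, the passengers' teammates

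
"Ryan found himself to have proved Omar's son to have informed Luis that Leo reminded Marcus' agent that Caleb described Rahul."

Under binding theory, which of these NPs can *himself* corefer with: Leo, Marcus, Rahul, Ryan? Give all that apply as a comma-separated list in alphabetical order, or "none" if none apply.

Ryan

*himself* is a reflexive; Principle A requires it to be bound within its binding domain — the matrix clause.
— Leo: subject of the clause headed by 'reminded'; does not c-command the reflexive — cannot bind it (Principle A).
— Marcus: possessor inside the object DP of the clause headed by 'reminded'; does not c-command the reflexive — cannot bind it (Principle A).
— Rahul: object of the clause headed by 'described'; does not c-command the reflexive — cannot bind it (Principle A).
— Ryan: subject of the matrix clause; c-commands the reflexive within its binding domain — allowed (Principle A).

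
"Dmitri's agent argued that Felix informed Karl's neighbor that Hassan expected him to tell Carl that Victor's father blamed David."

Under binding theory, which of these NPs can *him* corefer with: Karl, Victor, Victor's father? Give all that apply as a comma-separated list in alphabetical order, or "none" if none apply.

*him* is a pronoun; Principle B requires it to be free in its binding domain — the clause headed by 'expected'.
— Karl: possessor inside the object DP of the clause headed by 'informed'; does not c-command the pronoun — Principle B does not apply; allowed.
— Victor: possessor inside the subject DP of the clause headed by 'blamed'; is c-commanded by the pronoun; coreference would bind this R-expression — blocked (Principle C).
— Victor's father: subject of the clause headed by 'blamed'; is c-commanded by the pronoun; coreference would bind this R-expression — blocked (Principle C).

Karl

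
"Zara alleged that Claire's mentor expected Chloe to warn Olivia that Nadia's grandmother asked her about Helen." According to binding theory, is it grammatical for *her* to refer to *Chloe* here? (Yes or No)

*Chloe* is an R-expression; Principle C requires it to be free (not bound by any c-commanding expression).
— her: object of the clause headed by 'asked'; the pronoun does not c-command the R-expression — coreference allowed.

Yes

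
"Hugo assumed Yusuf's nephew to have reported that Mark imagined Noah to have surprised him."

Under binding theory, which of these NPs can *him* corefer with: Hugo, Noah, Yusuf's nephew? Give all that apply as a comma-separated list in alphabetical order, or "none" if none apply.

*him* is a pronoun; Principle B requires it to be free in its binding domain — the clause headed by 'surprised'.
— Hugo: subject of the matrix clause; c-commands the pronoun but lies outside its binding domain — allowed.
— Noah: subject of the clause headed by 'surprised'; c-commands the pronoun within its binding domain — blocked (Principle B).
— Yusuf's nephew: subject of the clause headed by 'reported'; c-commands the pronoun but lies outside its binding domain — allowed.

Hugo, Yusuf's nephew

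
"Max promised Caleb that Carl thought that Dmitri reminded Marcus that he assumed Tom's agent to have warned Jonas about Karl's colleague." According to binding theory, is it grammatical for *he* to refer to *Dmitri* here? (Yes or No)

*Dmitri* is an R-expression; Principle C requires it to be free (not bound by any c-commanding expression).
— he: subject of the clause headed by 'assumed'; the pronoun does not c-command the R-expression — coreference allowed.

Yes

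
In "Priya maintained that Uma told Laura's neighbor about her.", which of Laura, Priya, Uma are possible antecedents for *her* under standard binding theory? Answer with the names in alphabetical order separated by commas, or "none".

*her* is a pronoun; Principle B requires it to be free in its binding domain — the clause headed by 'told'.
— Laura: possessor inside the object DP of the clause headed by 'told'; does not c-command the pronoun — Principle B does not apply; allowed.
— Priya: subject of the matrix clause; c-commands the pronoun but lies outside its binding domain — allowed.
— Uma: subject of the clause headed by 'told'; c-commands the pronoun within its binding domain — blocked (Principle B).

Laura, Priya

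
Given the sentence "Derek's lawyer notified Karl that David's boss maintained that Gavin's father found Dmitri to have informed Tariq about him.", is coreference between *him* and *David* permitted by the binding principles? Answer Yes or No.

*him* is a pronoun; Principle B requires it to be free in its binding domain — the clause headed by 'informed'.
— David: possessor inside the subject DP of the clause headed by 'maintained'; does not c-command the pronoun — Principle B does not apply; allowed.

Yes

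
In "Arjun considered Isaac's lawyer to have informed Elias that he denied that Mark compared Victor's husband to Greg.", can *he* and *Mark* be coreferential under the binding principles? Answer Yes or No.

*Mark* is an R-expression; Principle C requires it to be free (not bound by any c-commanding expression).
— he: subject of the clause headed by 'denied'; the pronoun c-commands the R-expression — coreference blocked (Principle C).

No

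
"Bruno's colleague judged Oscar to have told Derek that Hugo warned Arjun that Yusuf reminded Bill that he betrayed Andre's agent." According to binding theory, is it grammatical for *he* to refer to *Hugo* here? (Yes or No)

Yes

*Hugo* is an R-expression; Principle C requires it to be free (not bound by any c-commanding expression).
— he: subject of the clause headed by 'betrayed'; the pronoun does not c-command the R-expression — coreference allowed.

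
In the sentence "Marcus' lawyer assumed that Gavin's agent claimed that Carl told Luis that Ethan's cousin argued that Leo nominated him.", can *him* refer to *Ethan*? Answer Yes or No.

Yes

*him* is a pronoun; Principle B requires it to be free in its binding domain — the clause headed by 'nominated'.
— Ethan: possessor inside the subject DP of the clause headed by 'argued'; does not c-command the pronoun — Principle B does not apply; allowed.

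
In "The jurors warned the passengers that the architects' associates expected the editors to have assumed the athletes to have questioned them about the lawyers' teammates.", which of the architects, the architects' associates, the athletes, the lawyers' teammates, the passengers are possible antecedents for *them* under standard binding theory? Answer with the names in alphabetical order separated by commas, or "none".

the architects, the architects' associates, the passengers

*them* is a pronoun; Principle B requires it to be free in its binding domain — the clause headed by 'questioned'.
— the architects: possessor inside the subject DP of the clause headed by 'expected'; does not c-command the pronoun — Principle B does not apply; allowed.
— the architects' associates: subject of the clause headed by 'expected'; c-commands the pronoun but lies outside its binding domain — allowed.
— the athletes: subject of the clause headed by 'questioned'; c-commands the pronoun within its binding domain — blocked (Principle B).
— the lawyers' teammates: second object of the clause headed by 'questioned'; is c-commanded by the pronoun; coreference would bind this R-expression — blocked (Principle C).
— the passengers: object of the matrix clause; c-commands the pronoun but lies outside its binding domain — allowed.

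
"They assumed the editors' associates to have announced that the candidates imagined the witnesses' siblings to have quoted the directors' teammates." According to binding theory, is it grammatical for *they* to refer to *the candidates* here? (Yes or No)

*the candidates* is an R-expression; Principle C requires it to be free (not bound by any c-commanding expression).
— they: subject of the matrix clause; the pronoun c-commands the R-expression — coreference blocked (Principle C).

No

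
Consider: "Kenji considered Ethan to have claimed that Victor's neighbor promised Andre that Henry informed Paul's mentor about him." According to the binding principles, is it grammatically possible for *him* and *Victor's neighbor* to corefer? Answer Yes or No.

*him* is a pronoun; Principle B requires it to be free in its binding domain — the clause headed by 'informed'.
— Victor's neighbor: subject of the clause headed by 'promised'; c-commands the pronoun but lies outside its binding domain — allowed.

Yes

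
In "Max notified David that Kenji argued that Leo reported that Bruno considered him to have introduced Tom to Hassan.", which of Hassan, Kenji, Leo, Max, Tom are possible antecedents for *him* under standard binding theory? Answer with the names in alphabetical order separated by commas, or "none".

Kenji, Leo, Max

*him* is a pronoun; Principle B requires it to be free in its binding domain — the clause headed by 'considered'.
— Hassan: second object of the clause headed by 'introduced'; is c-commanded by the pronoun; coreference would bind this R-expression — blocked (Principle C).
— Kenji: subject of the clause headed by 'argued'; c-commands the pronoun but lies outside its binding domain — allowed.
— Leo: subject of the clause headed by 'reported'; c-commands the pronoun but lies outside its binding domain — allowed.
— Max: subject of the matrix clause; c-commands the pronoun but lies outside its binding domain — allowed.
— Tom: object of the clause headed by 'introduced'; is c-commanded by the pronoun; coreference would bind this R-expression — blocked (Principle C).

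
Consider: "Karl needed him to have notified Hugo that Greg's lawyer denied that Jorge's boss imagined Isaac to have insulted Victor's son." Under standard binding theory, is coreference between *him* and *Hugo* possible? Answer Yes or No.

*Hugo* is an R-expression; Principle C requires it to be free (not bound by any c-commanding expression).
— him: subject of the clause headed by 'notified'; the pronoun c-commands the R-expression — coreference blocked (Principle C).

No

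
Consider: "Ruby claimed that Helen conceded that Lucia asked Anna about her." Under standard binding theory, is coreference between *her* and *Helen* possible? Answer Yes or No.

*Helen* is an R-expression; Principle C requires it to be free (not bound by any c-commanding expression).
— her: second object of the clause headed by 'asked'; the pronoun does not c-command the R-expression — coreference allowed.

Yes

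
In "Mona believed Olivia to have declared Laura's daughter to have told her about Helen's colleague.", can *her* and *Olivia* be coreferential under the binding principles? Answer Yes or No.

Yes

*Olivia* is an R-expression; Principle C requires it to be free (not bound by any c-commanding expression).
— her: object of the clause headed by 'told'; the pronoun does not c-command the R-expression — coreference allowed.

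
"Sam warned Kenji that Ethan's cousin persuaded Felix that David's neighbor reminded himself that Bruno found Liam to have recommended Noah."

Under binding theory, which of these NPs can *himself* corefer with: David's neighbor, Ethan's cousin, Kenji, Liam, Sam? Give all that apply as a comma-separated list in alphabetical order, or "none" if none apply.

*himself* is a reflexive; Principle A requires it to be bound within its binding domain — the clause headed by 'reminded'.
— David's neighbor: subject of the clause headed by 'reminded'; c-commands the reflexive within its binding domain — allowed (Principle A).
— Ethan's cousin: subject of the clause headed by 'persuaded'; c-commands the reflexive but lies outside its binding domain — cannot bind it (Principle A).
— Kenji: object of the matrix clause; c-commands the reflexive but lies outside its binding domain — cannot bind it (Principle A).
— Liam: subject of the clause headed by 'recommended'; does not c-command the reflexive — cannot bind it (Principle A).
— Sam: subject of the matrix clause; c-commands the reflexive but lies outside its binding domain — cannot bind it (Principle A).

David's neighbor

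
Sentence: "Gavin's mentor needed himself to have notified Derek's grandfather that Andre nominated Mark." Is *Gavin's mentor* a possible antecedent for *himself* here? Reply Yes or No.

*himself* is a reflexive; Principle A requires it to be bound within its binding domain — the matrix clause.
— Gavin's mentor: subject of the matrix clause; c-commands the reflexive within its binding domain — allowed (Principle A).

Yes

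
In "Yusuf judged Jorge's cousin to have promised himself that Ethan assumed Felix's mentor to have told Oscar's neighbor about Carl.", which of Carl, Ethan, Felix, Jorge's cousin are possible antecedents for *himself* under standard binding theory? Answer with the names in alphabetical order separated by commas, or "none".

*himself* is a reflexive; Principle A requires it to be bound within its binding domain — the clause headed by 'promised'.
— Carl: second object of the clause headed by 'told'; does not c-command the reflexive — cannot bind it (Principle A).
— Ethan: subject of the clause headed by 'assumed'; does not c-command the reflexive — cannot bind it (Principle A).
— Felix: possessor inside the subject DP of the clause headed by 'told'; does not c-command the reflexive — cannot bind it (Principle A).
— Jorge's cousin: subject of the clause headed by 'promised'; c-commands the reflexive within its binding domain — allowed (Principle A).

Jorge's cousin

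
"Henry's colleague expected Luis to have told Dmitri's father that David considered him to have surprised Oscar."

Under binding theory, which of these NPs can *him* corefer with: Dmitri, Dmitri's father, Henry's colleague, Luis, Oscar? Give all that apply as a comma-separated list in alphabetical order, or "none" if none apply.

Dmitri, Dmitri's father, Henry's colleague, Luis

*him* is a pronoun; Principle B requires it to be free in its binding domain — the clause headed by 'considered'.
— Dmitri: possessor inside the object DP of the clause headed by 'told'; does not c-command the pronoun — Principle B does not apply; allowed.
— Dmitri's father: object of the clause headed by 'told'; c-commands the pronoun but lies outside its binding domain — allowed.
— Henry's colleague: subject of the matrix clause; c-commands the pronoun but lies outside its binding domain — allowed.
— Luis: subject of the clause headed by 'told'; c-commands the pronoun but lies outside its binding domain — allowed.
— Oscar: object of the clause headed by 'surprised'; is c-commanded by the pronoun; coreference would bind this R-expression — blocked (Principle C).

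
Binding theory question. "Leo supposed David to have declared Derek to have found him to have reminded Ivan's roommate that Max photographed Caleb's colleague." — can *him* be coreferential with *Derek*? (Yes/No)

*him* is a pronoun; Principle B requires it to be free in its binding domain — the clause headed by 'found'.
— Derek: subject of the clause headed by 'found'; c-commands the pronoun within its binding domain — blocked (Principle B).

No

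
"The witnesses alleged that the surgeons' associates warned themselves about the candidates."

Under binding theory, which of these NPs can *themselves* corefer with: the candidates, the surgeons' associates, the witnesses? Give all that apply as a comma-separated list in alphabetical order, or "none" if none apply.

*themselves* is a reflexive; Principle A requires it to be bound within its binding domain — the clause headed by 'warned'.
— the candidates: second object of the clause headed by 'warned'; does not c-command the reflexive — cannot bind it (Principle A).
— the surgeons' associates: subject of the clause headed by 'warned'; c-commands the reflexive within its binding domain — allowed (Principle A).
— the witnesses: subject of the matrix clause; c-commands the reflexive but lies outside its binding domain — cannot bind it (Principle A).

the surgeons' associates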